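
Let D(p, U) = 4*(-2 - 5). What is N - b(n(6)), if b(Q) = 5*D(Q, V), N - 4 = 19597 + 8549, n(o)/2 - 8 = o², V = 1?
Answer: 28290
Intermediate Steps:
n(o) = 16 + 2*o²
D(p, U) = -28 (D(p, U) = 4*(-7) = -28)
N = 28150 (N = 4 + (19597 + 8549) = 4 + 28146 = 28150)
b(Q) = -140 (b(Q) = 5*(-28) = -140)
N - b(n(6)) = 28150 - 1*(-140) = 28150 + 140 = 28290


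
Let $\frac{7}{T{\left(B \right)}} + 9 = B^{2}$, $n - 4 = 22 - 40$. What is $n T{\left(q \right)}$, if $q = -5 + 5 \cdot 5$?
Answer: $- \frac{98}{391} \approx -0.25064$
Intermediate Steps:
$n = -14$ ($n = 4 + \left(22 - 40\right) = 4 - 18 = -14$)
$q = 20$ ($q = -5 + 25 = 20$)
$T{\left(B \right)} = \frac{7}{-9 + B^{2}}$
$n T{\left(q \right)} = - 14 \frac{7}{-9 + 20^{2}} = - 14 \frac{7}{-9 + 400} = - 14 \cdot \frac{7}{391} = - 14 \cdot 7 \cdot \frac{1}{391} = \left(-14\right) \frac{7}{391} = - \frac{98}{391}$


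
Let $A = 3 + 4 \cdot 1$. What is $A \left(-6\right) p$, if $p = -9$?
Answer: $378$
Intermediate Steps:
$A = 7$ ($A = 3 + 4 = 7$)
$A \left(-6\right) p = 7 \left(-6\right) \left(-9\right) = \left(-42\right) \left(-9\right) = 378$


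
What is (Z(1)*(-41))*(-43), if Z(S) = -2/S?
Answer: -3526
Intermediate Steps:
(Z(1)*(-41))*(-43) = (-2/1*(-41))*(-43) = (-2*1*(-41))*(-43) = -2*(-41)*(-43) = 82*(-43) = -3526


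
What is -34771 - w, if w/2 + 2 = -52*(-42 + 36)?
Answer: -35391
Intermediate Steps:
w = 620 (w = -4 + 2*(-52*(-42 + 36)) = -4 + 2*(-52*(-6)) = -4 + 2*312 = -4 + 624 = 620)
-34771 - w = -34771 - 1*620 = -34771 - 620 = -35391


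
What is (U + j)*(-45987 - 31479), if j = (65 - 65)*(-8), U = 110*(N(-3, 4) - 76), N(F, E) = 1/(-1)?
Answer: 656137020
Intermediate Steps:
N(F, E) = -1
U = -8470 (U = 110*(-1 - 76) = 110*(-77) = -8470)
j = 0 (j = 0*(-8) = 0)
(U + j)*(-45987 - 31479) = (-8470 + 0)*(-45987 - 31479) = -8470*(-77466) = 656137020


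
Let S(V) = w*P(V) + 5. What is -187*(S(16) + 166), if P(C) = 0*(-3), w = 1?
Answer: -31977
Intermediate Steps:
P(C) = 0
S(V) = 5 (S(V) = 1*0 + 5 = 0 + 5 = 5)
-187*(S(16) + 166) = -187*(5 + 166) = -187*171 = -31977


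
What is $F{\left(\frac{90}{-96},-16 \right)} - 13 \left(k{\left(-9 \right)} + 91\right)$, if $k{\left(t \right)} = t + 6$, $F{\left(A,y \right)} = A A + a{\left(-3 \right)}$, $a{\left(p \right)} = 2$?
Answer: $- \frac{292127}{256} \approx -1141.1$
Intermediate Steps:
$F{\left(A,y \right)} = 2 + A^{2}$ ($F{\left(A,y \right)} = A A + 2 = A^{2} + 2 = 2 + A^{2}$)
$k{\left(t \right)} = 6 + t$
$F{\left(\frac{90}{-96},-16 \right)} - 13 \left(k{\left(-9 \right)} + 91\right) = \left(2 + \left(\frac{90}{-96}\right)^{2}\right) - 13 \left(\left(6 - 9\right) + 91\right) = \left(2 + \left(90 \left(- \frac{1}{96}\right)\right)^{2}\right) - 13 \left(-3 + 91\right) = \left(2 + \left(- \frac{15}{16}\right)^{2}\right) - 1144 = \left(2 + \frac{225}{256}\right) - 1144 = \frac{737}{256} - 1144 = - \frac{292127}{256}$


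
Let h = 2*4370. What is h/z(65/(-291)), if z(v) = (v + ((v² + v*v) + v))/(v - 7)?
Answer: 267305034/1469 ≈ 1.8196e+5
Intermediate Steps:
h = 8740
z(v) = (2*v + 2*v²)/(-7 + v) (z(v) = (v + ((v² + v²) + v))/(-7 + v) = (v + (2*v² + v))/(-7 + v) = (v + (v + 2*v²))/(-7 + v) = (2*v + 2*v²)/(-7 + v))
h/z(65/(-291)) = 8740/((2*(65/(-291))*(1 + 65/(-291))/(-7 + 65/(-291)))) = 8740/((2*(65*(-1/291))*(1 + 65*(-1/291))/(-7 + 65*(-1/291)))) = 8740/((2*(-65/291)*(1 - 65/291)/(-7 - 65/291))) = 8740/((2*(-65/291)*(226/291)/(-2102/291))) = 8740/((2*(-65/291)*(-291/2102)*(226/291))) = 8740/(14690/305841) = 8740*(305841/14690) = 267305034/1469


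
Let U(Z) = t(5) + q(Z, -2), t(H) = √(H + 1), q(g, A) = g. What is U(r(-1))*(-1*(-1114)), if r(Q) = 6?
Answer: 6684 + 1114*√6 ≈ 9412.7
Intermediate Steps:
t(H) = √(1 + H)
U(Z) = Z + √6 (U(Z) = √(1 + 5) + Z = √6 + Z = Z + √6)
U(r(-1))*(-1*(-1114)) = (6 + √6)*(-1*(-1114)) = (6 + √6)*1114 = 6684 + 1114*√6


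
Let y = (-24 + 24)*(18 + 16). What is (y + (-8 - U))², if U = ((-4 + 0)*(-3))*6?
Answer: 6400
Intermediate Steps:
U = 72 (U = -4*(-3)*6 = 12*6 = 72)
y = 0 (y = 0*34 = 0)
(y + (-8 - U))² = (0 + (-8 - 1*72))² = (0 + (-8 - 72))² = (0 - 80)² = (-80)² = 6400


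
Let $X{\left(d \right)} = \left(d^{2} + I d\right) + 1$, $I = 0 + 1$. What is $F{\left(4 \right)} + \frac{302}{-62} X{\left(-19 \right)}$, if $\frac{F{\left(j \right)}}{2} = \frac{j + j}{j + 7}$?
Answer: $- \frac{569227}{341} \approx -1669.3$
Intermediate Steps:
$I = 1$
$F{\left(j \right)} = \frac{4 j}{7 + j}$ ($F{\left(j \right)} = 2 \frac{j + j}{j + 7} = 2 \frac{2 j}{7 + j} = \frac{4 j}{7 + j}$)
$X{\left(d \right)} = 1 + d + d^{2}$ ($X{\left(d \right)} = \left(d^{2} + 1 d\right) + 1 = \left(d^{2} + d\right) + 1 = \left(d + d^{2}\right) + 1 = 1 + d + d^{2}$)
$F{\left(4 \right)} + \frac{302}{-62} X{\left(-19 \right)} = 4 \cdot 4 \frac{1}{7 + 4} + \frac{302}{-62} \left(1 - 19 + \left(-19\right)^{2}\right) = 4 \cdot 4 \cdot \frac{1}{11} + 302 \left(- \frac{1}{62}\right) \left(1 - 19 + 361\right) = 4 \cdot 4 \cdot \frac{1}{11} - \frac{51793}{31} = \frac{16}{11} - \frac{51793}{31} = - \frac{569227}{341}$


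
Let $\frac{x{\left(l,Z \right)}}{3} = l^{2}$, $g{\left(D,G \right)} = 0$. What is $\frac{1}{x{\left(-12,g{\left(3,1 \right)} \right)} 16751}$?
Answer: $\frac{1}{7236432} \approx 1.3819 \cdot 10^{-7}$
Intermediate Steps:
$x{\left(l,Z \right)} = 3 l^{2}$
$\frac{1}{x{\left(-12,g{\left(3,1 \right)} \right)} 16751} = \frac{1}{3 \left(-12\right)^{2} \cdot 16751} = \frac{1}{3 \cdot 144 \cdot 16751} = \frac{1}{432 \cdot 16751} = \frac{1}{7236432}$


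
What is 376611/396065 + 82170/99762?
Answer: 11686021272/6585372755 ≈ 1.7745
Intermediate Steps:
376611/396065 + 82170/99762 = 376611*(1/396065) + 82170*(1/99762) = 376611/396065 + 13695/16627 = 11686021272/6585372755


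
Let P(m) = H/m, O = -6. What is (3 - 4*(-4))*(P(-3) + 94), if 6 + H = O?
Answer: 1862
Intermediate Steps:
H = -12 (H = -6 - 6 = -12)
P(m) = -12/m
(3 - 4*(-4))*(P(-3) + 94) = (3 - 4*(-4))*(-12/(-3) + 94) = (3 + 16)*(-12*(-1/3) + 94) = 19*(4 + 94) = 19*98 = 1862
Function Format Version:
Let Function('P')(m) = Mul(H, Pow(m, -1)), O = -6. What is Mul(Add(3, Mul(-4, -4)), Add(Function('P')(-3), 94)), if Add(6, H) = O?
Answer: 1862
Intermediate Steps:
H = -12 (H = Add(-6, -6) = -12)
Function('P')(m) = Mul(-12, Pow(m, -1))
Mul(Add(3, Mul(-4, -4)), Add(Function('P')(-3), 94)) = Mul(Add(3, Mul(-4, -4)), Add(Mul(-12, Pow(-3, -1)), 94)) = Mul(Add(3, 16), Add(Mul(-12, Rational(-1, 3)), 94)) = Mul(19, Add(4, 94)) = Mul(19, 98) = 1862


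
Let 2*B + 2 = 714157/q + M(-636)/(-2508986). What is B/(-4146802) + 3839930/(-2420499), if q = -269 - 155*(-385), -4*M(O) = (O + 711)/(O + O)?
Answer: -447248430240059655461284875/281922731292690965190030592 ≈ -1.5864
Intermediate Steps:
M(O) = -(711 + O)/(8*O) (M(O) = -(O + 711)/(4*(O + O)) = -(711 + O)/(4*(2*O)) = -(711 + O)*1/(2*O)/4 = -(711 + O)/(8*O))
q = 59406 (q = -269 + 59675 = 59406)
B = 1266668004361585/252786802647936 (B = -1 + (714157/59406 + ((⅛)*(-711 - 1*(-636))/(-636))/(-2508986))/2 = -1 + (714157*(1/59406) + ((⅛)*(-1/636)*(-711 + 636))*(-1/2508986))/2 = -1 + (714157/59406 + ((⅛)*(-1/636)*(-75))*(-1/2508986))/2 = -1 + (714157/59406 + (25/1696)*(-1/2508986))/2 = -1 + (714157/59406 - 25/4255240256)/2 = -1 + (½)*(1519454807009521/126393401323968) = -1 + 1519454807009521/252786802647936 = 1266668004361585/252786802647936 ≈ 5.0108)
B/(-4146802) + 3839930/(-2420499) = (1266668004361585/252786802647936)/(-4146802) + 3839930/(-2420499) = (1266668004361585/252786802647936)*(-1/4146802) + 3839930*(-1/2420499) = -1266668004361585/1048256818794066300672 - 3839930/2420499 = -447248430240059655461284875/281922731292690965190030592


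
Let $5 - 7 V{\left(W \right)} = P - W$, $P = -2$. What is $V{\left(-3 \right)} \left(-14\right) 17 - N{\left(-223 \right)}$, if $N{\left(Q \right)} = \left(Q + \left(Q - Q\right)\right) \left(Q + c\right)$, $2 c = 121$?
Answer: $- \frac{72747}{2} \approx -36374.0$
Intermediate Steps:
$c = \frac{121}{2}$ ($c = \frac{1}{2} \cdot 121 = \frac{121}{2} \approx 60.5$)
$V{\left(W \right)} = 1 + \frac{W}{7}$ ($V{\left(W \right)} = \frac{5}{7} - \frac{-2 - W}{7} = \frac{5}{7} + \left(\frac{2}{7} + \frac{W}{7}\right) = 1 + \frac{W}{7}$)
$N{\left(Q \right)} = Q \left(\frac{121}{2} + Q\right)$ ($N{\left(Q \right)} = \left(Q + \left(Q - Q\right)\right) \left(Q + \frac{121}{2}\right) = \left(Q + 0\right) \left(\frac{121}{2} + Q\right) = Q \left(\frac{121}{2} + Q\right)$)
$V{\left(-3 \right)} \left(-14\right) 17 - N{\left(-223 \right)} = \left(1 + \frac{1}{7} \left(-3\right)\right) \left(-14\right) 17 - \frac{1}{2} \left(-223\right) \left(121 + 2 \left(-223\right)\right) = \left(1 - \frac{3}{7}\right) \left(-14\right) 17 - \frac{1}{2} \left(-223\right) \left(121 - 446\right) = \frac{4}{7} \left(-14\right) 17 - \frac{1}{2} \left(-223\right) \left(-325\right) = \left(-8\right) 17 - \frac{72475}{2} = -136 - \frac{72475}{2} = - \frac{72747}{2}$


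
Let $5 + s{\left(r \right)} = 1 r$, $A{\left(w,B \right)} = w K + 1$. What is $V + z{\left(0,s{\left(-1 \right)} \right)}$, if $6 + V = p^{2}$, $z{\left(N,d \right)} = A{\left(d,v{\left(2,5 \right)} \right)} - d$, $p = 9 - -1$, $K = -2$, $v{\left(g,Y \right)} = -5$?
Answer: $113$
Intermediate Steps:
$A{\left(w,B \right)} = 1 - 2 w$ ($A{\left(w,B \right)} = w \left(-2\right) + 1 = - 2 w + 1 = 1 - 2 w$)
$p = 10$ ($p = 9 + 1 = 10$)
$s{\left(r \right)} = -5 + r$ ($s{\left(r \right)} = -5 + 1 r = -5 + r$)
$z{\left(N,d \right)} = 1 - 3 d$ ($z{\left(N,d \right)} = \left(1 - 2 d\right) - d = 1 - 3 d$)
$V = 94$ ($V = -6 + 10^{2} = -6 + 100 = 94$)
$V + z{\left(0,s{\left(-1 \right)} \right)} = 94 - \left(-1 + 3 \left(-5 - 1\right)\right) = 94 + \left(1 - -18\right) = 94 + \left(1 + 18\right) = 94 + 19 = 113$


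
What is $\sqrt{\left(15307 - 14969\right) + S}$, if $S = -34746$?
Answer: $2 i \sqrt{8602} \approx 185.49 i$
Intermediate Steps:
$\sqrt{\left(15307 - 14969\right) + S} = \sqrt{\left(15307 - 14969\right) - 34746} = \sqrt{338 - 34746} = \sqrt{-34408} = 2 i \sqrt{8602}$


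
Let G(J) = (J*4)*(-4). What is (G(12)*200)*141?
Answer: -5414400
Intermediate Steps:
G(J) = -16*J (G(J) = (4*J)*(-4) = -16*J)
(G(12)*200)*141 = (-16*12*200)*141 = -192*200*141 = -38400*141 = -5414400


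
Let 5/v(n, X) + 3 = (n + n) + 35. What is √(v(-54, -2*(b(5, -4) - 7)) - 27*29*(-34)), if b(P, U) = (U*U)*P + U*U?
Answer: √38442073/38 ≈ 163.16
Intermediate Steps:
b(P, U) = U² + P*U² (b(P, U) = U²*P + U² = P*U² + U² = U² + P*U²)
v(n, X) = 5/(32 + 2*n) (v(n, X) = 5/(-3 + ((n + n) + 35)) = 5/(-3 + (2*n + 35)) = 5/(-3 + (35 + 2*n)) = 5/(32 + 2*n))
√(v(-54, -2*(b(5, -4) - 7)) - 27*29*(-34)) = √(5/(2*(16 - 54)) - 27*29*(-34)) = √((5/2)/(-38) - 783*(-34)) = √((5/2)*(-1/38) + 26622) = √(-5/76 + 26622) = √(2023267/76) = √38442073/38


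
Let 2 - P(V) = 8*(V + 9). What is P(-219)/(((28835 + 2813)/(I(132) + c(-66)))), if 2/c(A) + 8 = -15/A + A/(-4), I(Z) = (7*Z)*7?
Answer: 261109475/759552 ≈ 343.77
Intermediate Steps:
I(Z) = 49*Z
c(A) = 2/(-8 - 15/A - A/4) (c(A) = 2/(-8 + (-15/A + A/(-4))) = 2/(-8 + (-15/A + A*(-¼))) = 2/(-8 + (-15/A - A/4)) = 2/(-8 - 15/A - A/4))
P(V) = -70 - 8*V (P(V) = 2 - 8*(V + 9) = 2 - 8*(9 + V) = 2 - (72 + 8*V) = 2 + (-72 - 8*V) = -70 - 8*V)
P(-219)/(((28835 + 2813)/(I(132) + c(-66)))) = (-70 - 8*(-219))/(((28835 + 2813)/(49*132 - 8*(-66)/(60 + (-66)² + 32*(-66))))) = (-70 + 1752)/((31648/(6468 - 8*(-66)/(60 + 4356 - 2112)))) = 1682/((31648/(6468 - 8*(-66)/2304))) = 1682/((31648/(6468 - 8*(-66)*1/2304))) = 1682/((31648/(6468 + 11/48))) = 1682/((31648/(310475/48))) = 1682/((31648*(48/310475))) = 1682/(1519104/310475) = 1682*(310475/1519104) = 261109475/759552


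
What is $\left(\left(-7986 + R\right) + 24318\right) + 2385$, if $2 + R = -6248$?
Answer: $12467$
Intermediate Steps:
$R = -6250$ ($R = -2 - 6248 = -6250$)
$\left(\left(-7986 + R\right) + 24318\right) + 2385 = \left(\left(-7986 - 6250\right) + 24318\right) + 2385 = \left(-14236 + 24318\right) + 2385 = 10082 + 2385 = 12467$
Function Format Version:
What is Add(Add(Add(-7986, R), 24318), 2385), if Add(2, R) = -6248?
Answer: 12467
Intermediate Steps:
R = -6250 (R = Add(-2, -6248) = -6250)
Add(Add(Add(-7986, R), 24318), 2385) = Add(Add(Add(-7986, -6250), 24318), 2385) = Add(Add(-14236, 24318), 2385) = Add(10082, 2385) = 12467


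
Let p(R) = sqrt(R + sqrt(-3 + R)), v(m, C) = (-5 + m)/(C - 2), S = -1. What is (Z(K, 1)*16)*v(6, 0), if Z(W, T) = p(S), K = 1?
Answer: -8*sqrt(-1 + 2*I) ≈ -6.2892 - 10.176*I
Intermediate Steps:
v(m, C) = (-5 + m)/(-2 + C)
Z(W, T) = sqrt(-1 + 2*I) (Z(W, T) = sqrt(-1 + sqrt(-3 - 1)) = sqrt(-1 + sqrt(-4)) = sqrt(-1 + 2*I))
(Z(K, 1)*16)*v(6, 0) = (sqrt(-1 + 2*I)*16)*((-5 + 6)/(-2 + 0)) = (16*sqrt(-1 + 2*I))*(1/(-2)) = (16*sqrt(-1 + 2*I))*(-1/2*1) = (16*sqrt(-1 + 2*I))*(-1/2) = -8*sqrt(-1 + 2*I)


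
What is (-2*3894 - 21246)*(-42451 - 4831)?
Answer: 1372785588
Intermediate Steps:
(-2*3894 - 21246)*(-42451 - 4831) = (-7788 - 21246)*(-47282) = -29034*(-47282) = 1372785588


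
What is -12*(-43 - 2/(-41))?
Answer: 21132/41 ≈ 515.42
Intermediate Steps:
-12*(-43 - 2/(-41)) = -12*(-43 - 2*(-1/41)) = -12*(-43 + 2/41) = -12*(-1761/41) = 21132/41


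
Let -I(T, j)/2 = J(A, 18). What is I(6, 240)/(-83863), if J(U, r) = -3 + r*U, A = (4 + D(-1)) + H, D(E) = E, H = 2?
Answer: 174/83863 ≈ 0.0020748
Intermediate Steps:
A = 5 (A = (4 - 1) + 2 = 3 + 2 = 5)
J(U, r) = -3 + U*r
I(T, j) = -174 (I(T, j) = -2*(-3 + 5*18) = -2*(-3 + 90) = -2*87 = -174)
I(6, 240)/(-83863) = -174/(-83863) = -174*(-1/83863) = 174/83863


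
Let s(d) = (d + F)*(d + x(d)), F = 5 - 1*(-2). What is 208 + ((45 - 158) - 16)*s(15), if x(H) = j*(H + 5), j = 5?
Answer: -326162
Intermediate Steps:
F = 7 (F = 5 + 2 = 7)
x(H) = 25 + 5*H (x(H) = 5*(H + 5) = 5*(5 + H) = 25 + 5*H)
s(d) = (7 + d)*(25 + 6*d) (s(d) = (d + 7)*(d + (25 + 5*d)) = (7 + d)*(25 + 6*d))
208 + ((45 - 158) - 16)*s(15) = 208 + ((45 - 158) - 16)*(175 + 6*15² + 67*15) = 208 + (-113 - 16)*(175 + 6*225 + 1005) = 208 - 129*(175 + 1350 + 1005) = 208 - 129*2530 = 208 - 326370 = -326162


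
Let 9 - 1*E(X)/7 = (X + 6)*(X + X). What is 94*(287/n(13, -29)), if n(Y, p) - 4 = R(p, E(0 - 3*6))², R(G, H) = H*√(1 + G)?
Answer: -13489/122745292 ≈ -0.00010989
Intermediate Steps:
E(X) = 63 - 14*X*(6 + X) (E(X) = 63 - 7*(X + 6)*(X + X) = 63 - 7*(6 + X)*2*X = 63 - 14*X*(6 + X))
n(Y, p) = 8767525 + 8767521*p (n(Y, p) = 4 + ((63 - 84*(0 - 3*6) - 14*(0 - 3*6)²)*√(1 + p))² = 4 + ((63 - 84*(0 - 18) - 14*(0 - 18)²)*√(1 + p))² = 4 + ((63 - 84*(-18) - 14*(-18)²)*√(1 + p))² = 4 + ((63 + 1512 - 14*324)*√(1 + p))² = 4 + ((63 + 1512 - 4536)*√(1 + p))² = 4 + (-2961*√(1 + p))² = 4 + (8767521 + 8767521*p) = 8767525 + 8767521*p)
94*(287/n(13, -29)) = 94*(287/(8767525 + 8767521*(-29))) = 94*(287/(8767525 - 254258109)) = 94*(287/(-245490584)) = 94*(287*(-1/245490584)) = 94*(-287/245490584) = -13489/122745292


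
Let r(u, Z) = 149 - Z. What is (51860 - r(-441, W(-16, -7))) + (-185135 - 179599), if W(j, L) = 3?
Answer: -313020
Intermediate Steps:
(51860 - r(-441, W(-16, -7))) + (-185135 - 179599) = (51860 - (149 - 1*3)) + (-185135 - 179599) = (51860 - (149 - 3)) - 364734 = (51860 - 1*146) - 364734 = (51860 - 146) - 364734 = 51714 - 364734 = -313020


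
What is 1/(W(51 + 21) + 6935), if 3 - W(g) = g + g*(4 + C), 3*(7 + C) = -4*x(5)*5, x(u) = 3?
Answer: 1/8522 ≈ 0.00011734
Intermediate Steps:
C = -27 (C = -7 + (-4*3*5)/3 = -7 + (-12*5)/3 = -7 + (⅓)*(-60) = -7 - 20 = -27)
W(g) = 3 + 22*g (W(g) = 3 - (g + g*(4 - 27)) = 3 - (g + g*(-23)) = 3 - (g - 23*g) = 3 - (-22)*g = 3 + 22*g)
1/(W(51 + 21) + 6935) = 1/((3 + 22*(51 + 21)) + 6935) = 1/((3 + 22*72) + 6935) = 1/((3 + 1584) + 6935) = 1/(1587 + 6935) = 1/8522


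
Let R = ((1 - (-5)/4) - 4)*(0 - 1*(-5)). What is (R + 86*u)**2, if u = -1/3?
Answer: 201601/144 ≈ 1400.0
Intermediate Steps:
u = -1/3 (u = -1*1/3 = -1/3 ≈ -0.33333)
R = -35/4 (R = ((1 - (-5)/4) - 4)*(0 + 5) = ((1 - 1*(-5/4)) - 4)*5 = ((1 + 5/4) - 4)*5 = (9/4 - 4)*5 = -7/4*5 = -35/4 ≈ -8.7500)
(R + 86*u)**2 = (-35/4 + 86*(-1/3))**2 = (-35/4 - 86/3)**2 = (-449/12)**2 = 201601/144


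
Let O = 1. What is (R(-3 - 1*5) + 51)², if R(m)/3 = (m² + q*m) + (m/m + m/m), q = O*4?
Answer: 23409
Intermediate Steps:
q = 4 (q = 1*4 = 4)
R(m) = 6 + 3*m² + 12*m (R(m) = 3*((m² + 4*m) + (m/m + m/m)) = 3*((m² + 4*m) + (1 + 1)) = 3*((m² + 4*m) + 2) = 3*(2 + m² + 4*m) = 6 + 3*m² + 12*m)
(R(-3 - 1*5) + 51)² = ((6 + 3*(-3 - 1*5)² + 12*(-3 - 1*5)) + 51)² = ((6 + 3*(-3 - 5)² + 12*(-3 - 5)) + 51)² = ((6 + 3*(-8)² + 12*(-8)) + 51)² = ((6 + 3*64 - 96) + 51)² = ((6 + 192 - 96) + 51)² = (102 + 51)² = 153² = 23409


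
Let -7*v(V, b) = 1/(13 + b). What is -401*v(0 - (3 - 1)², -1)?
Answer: 401/84 ≈ 4.7738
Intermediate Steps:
v(V, b) = -1/(7*(13 + b))
-401*v(0 - (3 - 1)², -1) = -(-401)/(91 + 7*(-1)) = -(-401)/(91 - 7) = -(-401)/84 = -401*(-1/84) = 401/84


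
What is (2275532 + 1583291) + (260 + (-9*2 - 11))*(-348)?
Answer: 3778435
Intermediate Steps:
(2275532 + 1583291) + (260 + (-9*2 - 11))*(-348) = 3858823 + (260 + (-18 - 11))*(-348) = 3858823 + (260 - 29)*(-348) = 3858823 + 231*(-348) = 3858823 - 80388 = 3778435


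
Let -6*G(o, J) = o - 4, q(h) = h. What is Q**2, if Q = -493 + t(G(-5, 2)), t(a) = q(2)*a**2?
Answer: 954529/4 ≈ 2.3863e+5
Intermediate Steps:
G(o, J) = 2/3 - o/6 (G(o, J) = -(o - 4)/6 = -(-4 + o)/6 = 2/3 - o/6)
t(a) = 2*a**2
Q = -977/2 (Q = -493 + 2*(2/3 - 1/6*(-5))**2 = -493 + 2*(2/3 + 5/6)**2 = -493 + 2*(3/2)**2 = -493 + 2*(9/4) = -493 + 9/2 = -977/2 ≈ -488.50)
Q**2 = (-977/2)**2 = 954529/4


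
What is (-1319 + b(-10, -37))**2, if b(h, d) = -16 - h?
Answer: 1755625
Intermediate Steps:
(-1319 + b(-10, -37))**2 = (-1319 + (-16 - 1*(-10)))**2 = (-1319 + (-16 + 10))**2 = (-1319 - 6)**2 = (-1325)**2 = 1755625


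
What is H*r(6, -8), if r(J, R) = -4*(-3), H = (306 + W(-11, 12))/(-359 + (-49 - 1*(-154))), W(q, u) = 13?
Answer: -1914/127 ≈ -15.071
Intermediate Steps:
H = -319/254 (H = (306 + 13)/(-359 + (-49 - 1*(-154))) = 319/(-359 + (-49 + 154)) = 319/(-359 + 105) = 319/(-254) = 319*(-1/254) = -319/254 ≈ -1.2559)
r(J, R) = 12
H*r(6, -8) = -319/254*12 = -1914/127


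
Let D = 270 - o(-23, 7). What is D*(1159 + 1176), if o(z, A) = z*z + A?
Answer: -621110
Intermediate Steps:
o(z, A) = A + z² (o(z, A) = z² + A = A + z²)
D = -266 (D = 270 - (7 + (-23)²) = 270 - (7 + 529) = 270 - 1*536 = 270 - 536 = -266)
D*(1159 + 1176) = -266*(1159 + 1176) = -266*2335 = -621110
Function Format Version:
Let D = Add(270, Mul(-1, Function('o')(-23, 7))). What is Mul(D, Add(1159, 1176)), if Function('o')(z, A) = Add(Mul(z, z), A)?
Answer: -621110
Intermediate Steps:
Function('o')(z, A) = Add(A, Pow(z, 2)) (Function('o')(z, A) = Add(Pow(z, 2), A) = Add(A, Pow(z, 2)))
D = -266 (D = Add(270, Mul(-1, Add(7, Pow(-23, 2)))) = Add(270, Mul(-1, Add(7, 529))) = Add(270, Mul(-1, 536)) = Add(270, -536) = -266)
Mul(D, Add(1159, 1176)) = Mul(-266, Add(1159, 1176)) = Mul(-266, 2335) = -621110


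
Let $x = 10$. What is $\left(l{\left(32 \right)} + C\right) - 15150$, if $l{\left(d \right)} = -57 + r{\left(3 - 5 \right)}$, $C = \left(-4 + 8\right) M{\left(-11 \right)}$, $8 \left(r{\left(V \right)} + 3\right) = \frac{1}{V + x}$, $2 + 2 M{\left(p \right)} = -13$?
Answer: $- \frac{975359}{64} \approx -15240.0$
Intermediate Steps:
$M{\left(p \right)} = - \frac{15}{2}$ ($M{\left(p \right)} = -1 + \frac{1}{2} \left(-13\right) = -1 - \frac{13}{2} = - \frac{15}{2}$)
$r{\left(V \right)} = -3 + \frac{1}{8 \left(10 + V\right)}$ ($r{\left(V \right)} = -3 + \frac{1}{8 \left(V + 10\right)} = -3 + \frac{1}{8 \left(10 + V\right)}$)
$C = -30$ ($C = \left(-4 + 8\right) \left(- \frac{15}{2}\right) = 4 \left(- \frac{15}{2}\right) = -30$)
$l{\left(d \right)} = - \frac{3839}{64}$ ($l{\left(d \right)} = -57 + \frac{-239 - 24 \left(3 - 5\right)}{8 \left(10 + \left(3 - 5\right)\right)} = -57 + \frac{-239 - -48}{8 \left(10 - 2\right)} = -57 + \frac{-239 + 48}{8 \cdot 8} = -57 + \frac{1}{8} \cdot \frac{1}{8} \left(-191\right) = -57 - \frac{191}{64} = - \frac{3839}{64}$)
$\left(l{\left(32 \right)} + C\right) - 15150 = \left(- \frac{3839}{64} - 30\right) - 15150 = - \frac{5759}{64} - 15150 = - \frac{975359}{64}$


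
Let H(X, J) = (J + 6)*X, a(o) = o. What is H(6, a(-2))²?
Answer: 576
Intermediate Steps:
H(X, J) = X*(6 + J) (H(X, J) = (6 + J)*X = X*(6 + J))
H(6, a(-2))² = (6*(6 - 2))² = (6*4)² = 24² = 576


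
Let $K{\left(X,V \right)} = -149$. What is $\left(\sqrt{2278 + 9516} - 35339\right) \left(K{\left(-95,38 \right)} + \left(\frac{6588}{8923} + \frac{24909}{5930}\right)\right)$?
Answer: $\frac{269380901629157}{52913390} - \frac{7622765263 \sqrt{11794}}{52913390} \approx 5.0753 \cdot 10^{6}$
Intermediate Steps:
$\left(\sqrt{2278 + 9516} - 35339\right) \left(K{\left(-95,38 \right)} + \left(\frac{6588}{8923} + \frac{24909}{5930}\right)\right) = \left(\sqrt{2278 + 9516} - 35339\right) \left(-149 + \left(\frac{6588}{8923} + \frac{24909}{5930}\right)\right) = \left(\sqrt{11794} - 35339\right) \left(-149 + \left(6588 \cdot \frac{1}{8923} + 24909 \cdot \frac{1}{5930}\right)\right) = \left(-35339 + \sqrt{11794}\right) \left(-149 + \left(\frac{6588}{8923} + \frac{24909}{5930}\right)\right) = \left(-35339 + \sqrt{11794}\right) \left(-149 + \frac{261329847}{52913390}\right) = \left(-35339 + \sqrt{11794}\right) \left(- \frac{7622765263}{52913390}\right) = \frac{269380901629157}{52913390} - \frac{7622765263 \sqrt{11794}}{52913390}$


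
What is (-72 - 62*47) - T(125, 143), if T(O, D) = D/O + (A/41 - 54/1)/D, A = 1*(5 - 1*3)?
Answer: -2188926659/732875 ≈ -2986.8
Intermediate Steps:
A = 2 (A = 1*(5 - 3) = 1*2 = 2)
T(O, D) = -2212/(41*D) + D/O (T(O, D) = D/O + (2/41 - 54/1)/D = D/O + (2*(1/41) - 54*1)/D = D/O + (2/41 - 54)/D = D/O - 2212/(41*D) = -2212/(41*D) + D/O)
(-72 - 62*47) - T(125, 143) = (-72 - 62*47) - (-2212/41/143 + 143/125) = (-72 - 2914) - (-2212/41*1/143 + 143*(1/125)) = -2986 - (-2212/5863 + 143/125) = -2986 - 1*561909/732875 = -2986 - 561909/732875 = -2188926659/732875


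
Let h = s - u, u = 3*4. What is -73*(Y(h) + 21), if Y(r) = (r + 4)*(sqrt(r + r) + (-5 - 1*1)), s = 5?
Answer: -2847 + 219*I*sqrt(14) ≈ -2847.0 + 819.42*I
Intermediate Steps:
u = 12
h = -7 (h = 5 - 1*12 = 5 - 12 = -7)
Y(r) = (-6 + sqrt(2)*sqrt(r))*(4 + r) (Y(r) = (4 + r)*(sqrt(2*r) + (-5 - 1)) = (4 + r)*(sqrt(2)*sqrt(r) - 6) = (4 + r)*(-6 + sqrt(2)*sqrt(r)) = (-6 + sqrt(2)*sqrt(r))*(4 + r))
-73*(Y(h) + 21) = -73*((-24 - 6*(-7) + sqrt(2)*(-7)**(3/2) + 4*sqrt(2)*sqrt(-7)) + 21) = -73*((-24 + 42 + sqrt(2)*(-7*I*sqrt(7)) + 4*sqrt(2)*(I*sqrt(7))) + 21) = -73*((-24 + 42 - 7*I*sqrt(14) + 4*I*sqrt(14)) + 21) = -73*((18 - 3*I*sqrt(14)) + 21) = -73*(39 - 3*I*sqrt(14)) = -2847 + 219*I*sqrt(14)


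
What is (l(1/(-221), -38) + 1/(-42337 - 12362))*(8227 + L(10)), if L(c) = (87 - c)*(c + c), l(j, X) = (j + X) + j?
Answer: -4487661275707/12088479 ≈ -3.7123e+5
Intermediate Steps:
l(j, X) = X + 2*j (l(j, X) = (X + j) + j = X + 2*j)
L(c) = 2*c*(87 - c) (L(c) = (87 - c)*(2*c) = 2*c*(87 - c))
(l(1/(-221), -38) + 1/(-42337 - 12362))*(8227 + L(10)) = ((-38 + 2/(-221)) + 1/(-42337 - 12362))*(8227 + 2*10*(87 - 1*10)) = ((-38 + 2*(-1/221)) + 1/(-54699))*(8227 + 2*10*(87 - 10)) = ((-38 - 2/221) - 1/54699)*(8227 + 2*10*77) = (-8400/221 - 1/54699)*(8227 + 1540) = -459471821/12088479*9767 = -4487661275707/12088479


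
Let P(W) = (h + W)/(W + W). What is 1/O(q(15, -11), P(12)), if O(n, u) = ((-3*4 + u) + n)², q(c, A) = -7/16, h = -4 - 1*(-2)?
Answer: 2304/332929 ≈ 0.0069204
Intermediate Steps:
h = -2 (h = -4 + 2 = -2)
P(W) = (-2 + W)/(2*W) (P(W) = (-2 + W)/(W + W) = (-2 + W)/((2*W)) = (-2 + W)*(1/(2*W)) = (-2 + W)/(2*W))
q(c, A) = -7/16 (q(c, A) = -7*1/16 = -7/16)
O(n, u) = (-12 + n + u)² (O(n, u) = ((-12 + u) + n)² = (-12 + n + u)²)
1/O(q(15, -11), P(12)) = 1/((-12 - 7/16 + (½)*(-2 + 12)/12)²) = 1/((-12 - 7/16 + (½)*(1/12)*10)²) = 1/((-12 - 7/16 + 5/12)²) = 1/((-577/48)²) = 1/(332929/2304) = 2304/332929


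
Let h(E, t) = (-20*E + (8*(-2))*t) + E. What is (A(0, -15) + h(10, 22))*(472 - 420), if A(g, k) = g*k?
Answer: -28184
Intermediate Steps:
h(E, t) = -19*E - 16*t (h(E, t) = (-20*E - 16*t) + E = -19*E - 16*t)
(A(0, -15) + h(10, 22))*(472 - 420) = (0*(-15) + (-19*10 - 16*22))*(472 - 420) = (0 + (-190 - 352))*52 = (0 - 542)*52 = -542*52 = -28184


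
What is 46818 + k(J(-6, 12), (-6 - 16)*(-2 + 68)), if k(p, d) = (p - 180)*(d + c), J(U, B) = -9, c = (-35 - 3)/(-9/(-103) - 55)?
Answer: 129730545/404 ≈ 3.2112e+5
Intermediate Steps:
c = 1957/2828 (c = -38/(-9*(-1/103) - 55) = -38/(9/103 - 55) = -38/(-5656/103) = -38*(-103/5656) = 1957/2828 ≈ 0.69201)
k(p, d) = (-180 + p)*(1957/2828 + d) (k(p, d) = (p - 180)*(d + 1957/2828) = (-180 + p)*(1957/2828 + d))
46818 + k(J(-6, 12), (-6 - 16)*(-2 + 68)) = 46818 + (-88065/707 - 180*(-6 - 16)*(-2 + 68) + (1957/2828)*(-9) + ((-6 - 16)*(-2 + 68))*(-9)) = 46818 + (-88065/707 - (-3960)*66 - 17613/2828 - 22*66*(-9)) = 46818 + (-88065/707 - 180*(-1452) - 17613/2828 - 1452*(-9)) = 46818 + (-88065/707 + 261360 - 17613/2828 + 13068) = 46818 + 110816073/404 = 129730545/404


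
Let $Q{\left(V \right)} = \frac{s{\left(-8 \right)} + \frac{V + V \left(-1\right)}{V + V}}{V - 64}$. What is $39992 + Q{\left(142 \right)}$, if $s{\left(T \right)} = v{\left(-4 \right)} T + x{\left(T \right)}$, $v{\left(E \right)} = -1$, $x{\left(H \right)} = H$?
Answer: $39992$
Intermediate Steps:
$s{\left(T \right)} = 0$ ($s{\left(T \right)} = - T + T = 0$)
$Q{\left(V \right)} = 0$ ($Q{\left(V \right)} = \frac{0 + \frac{V + V \left(-1\right)}{V + V}}{V - 64} = \frac{0 + \frac{V - V}{2 V}}{-64 + V} = \frac{0 + 0 \frac{1}{2 V}}{-64 + V} = \frac{0 + 0}{-64 + V} = \frac{0}{-64 + V} = 0$)
$39992 + Q{\left(142 \right)} = 39992 + 0 = 39992$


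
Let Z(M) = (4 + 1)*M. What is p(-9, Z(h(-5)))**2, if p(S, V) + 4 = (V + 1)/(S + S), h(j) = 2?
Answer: 6889/324 ≈ 21.262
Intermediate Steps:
Z(M) = 5*M
p(S, V) = -4 + (1 + V)/(2*S) (p(S, V) = -4 + (V + 1)/(S + S) = -4 + (1 + V)/((2*S)) = -4 + (1 + V)*(1/(2*S)) = -4 + (1 + V)/(2*S))
p(-9, Z(h(-5)))**2 = ((1/2)*(1 + 5*2 - 8*(-9))/(-9))**2 = ((1/2)*(-1/9)*(1 + 10 + 72))**2 = ((1/2)*(-1/9)*83)**2 = (-83/18)**2 = 6889/324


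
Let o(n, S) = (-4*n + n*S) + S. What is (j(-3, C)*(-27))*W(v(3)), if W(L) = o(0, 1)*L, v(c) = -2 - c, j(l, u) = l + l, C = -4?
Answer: -810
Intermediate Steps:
j(l, u) = 2*l
o(n, S) = S - 4*n + S*n (o(n, S) = (-4*n + S*n) + S = S - 4*n + S*n)
W(L) = L (W(L) = (1 - 4*0 + 1*0)*L = (1 + 0 + 0)*L = 1*L = L)
(j(-3, C)*(-27))*W(v(3)) = ((2*(-3))*(-27))*(-2 - 1*3) = (-6*(-27))*(-2 - 3) = 162*(-5) = -810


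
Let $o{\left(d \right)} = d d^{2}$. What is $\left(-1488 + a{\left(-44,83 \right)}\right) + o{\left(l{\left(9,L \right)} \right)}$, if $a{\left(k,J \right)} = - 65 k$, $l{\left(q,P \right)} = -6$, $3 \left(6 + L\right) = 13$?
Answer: $1156$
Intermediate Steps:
$L = - \frac{5}{3}$ ($L = -6 + \frac{1}{3} \cdot 13 = -6 + \frac{13}{3} = - \frac{5}{3} \approx -1.6667$)
$o{\left(d \right)} = d^{3}$
$\left(-1488 + a{\left(-44,83 \right)}\right) + o{\left(l{\left(9,L \right)} \right)} = \left(-1488 - -2860\right) + \left(-6\right)^{3} = \left(-1488 + 2860\right) - 216 = 1372 - 216 = 1156$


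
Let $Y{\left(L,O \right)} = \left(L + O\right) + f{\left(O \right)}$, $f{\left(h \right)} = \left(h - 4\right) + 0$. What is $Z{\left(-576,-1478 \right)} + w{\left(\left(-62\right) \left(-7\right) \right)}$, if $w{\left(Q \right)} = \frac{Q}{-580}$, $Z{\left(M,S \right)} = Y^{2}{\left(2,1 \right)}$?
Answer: $- \frac{217}{290} \approx -0.74828$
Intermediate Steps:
$f{\left(h \right)} = -4 + h$ ($f{\left(h \right)} = \left(-4 + h\right) + 0 = -4 + h$)
$Y{\left(L,O \right)} = -4 + L + 2 O$ ($Y{\left(L,O \right)} = \left(L + O\right) + \left(-4 + O\right) = -4 + L + 2 O$)
$Z{\left(M,S \right)} = 0$ ($Z{\left(M,S \right)} = \left(-4 + 2 + 2 \cdot 1\right)^{2} = \left(-4 + 2 + 2\right)^{2} = 0^{2} = 0$)
$w{\left(Q \right)} = - \frac{Q}{580}$ ($w{\left(Q \right)} = Q \left(- \frac{1}{580}\right) = - \frac{Q}{580}$)
$Z{\left(-576,-1478 \right)} + w{\left(\left(-62\right) \left(-7\right) \right)} = 0 - \frac{\left(-62\right) \left(-7\right)}{580} = 0 - \frac{217}{290} = - \frac{217}{290}$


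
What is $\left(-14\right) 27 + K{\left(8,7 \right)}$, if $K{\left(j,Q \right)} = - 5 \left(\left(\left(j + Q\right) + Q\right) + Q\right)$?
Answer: $-523$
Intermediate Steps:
$K{\left(j,Q \right)} = - 15 Q - 5 j$ ($K{\left(j,Q \right)} = - 5 \left(\left(\left(Q + j\right) + Q\right) + Q\right) = - 5 \left(\left(j + 2 Q\right) + Q\right) = - 5 \left(j + 3 Q\right) = - 15 Q - 5 j$)
$\left(-14\right) 27 + K{\left(8,7 \right)} = \left(-14\right) 27 - 145 = -378 - 145 = -523$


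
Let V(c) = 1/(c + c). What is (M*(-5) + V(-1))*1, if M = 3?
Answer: -31/2 ≈ -15.500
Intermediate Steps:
V(c) = 1/(2*c)
(M*(-5) + V(-1))*1 = (3*(-5) + (½)/(-1))*1 = (-15 + (½)*(-1))*1 = (-15 - ½)*1 = -31/2*1 = -31/2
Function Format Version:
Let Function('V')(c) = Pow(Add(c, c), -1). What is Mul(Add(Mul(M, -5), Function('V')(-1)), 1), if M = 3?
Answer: Rational(-31, 2) ≈ -15.500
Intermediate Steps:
Function('V')(c) = Mul(Rational(1, 2), Pow(c, -1)) (Function('V')(c) = Pow(Mul(2, c), -1) = Mul(Rational(1, 2), Pow(c, -1)))
Mul(Add(Mul(M, -5), Function('V')(-1)), 1) = Mul(Add(Mul(3, -5), Mul(Rational(1, 2), Pow(-1, -1))), 1) = Mul(Add(-15, Mul(Rational(1, 2), -1)), 1) = Mul(Add(-15, Rational(-1, 2)), 1) = Mul(Rational(-31, 2), 1) = Rational(-31, 2)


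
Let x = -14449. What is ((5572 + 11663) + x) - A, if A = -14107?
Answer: 16893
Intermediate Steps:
((5572 + 11663) + x) - A = ((5572 + 11663) - 14449) - 1*(-14107) = (17235 - 14449) + 14107 = 2786 + 14107 = 16893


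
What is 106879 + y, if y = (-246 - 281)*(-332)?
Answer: 281843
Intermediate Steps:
y = 174964 (y = -527*(-332) = 174964)
106879 + y = 106879 + 174964 = 281843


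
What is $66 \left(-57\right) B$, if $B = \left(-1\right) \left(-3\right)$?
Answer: $-11286$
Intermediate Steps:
$B = 3$
$66 \left(-57\right) B = 66 \left(-57\right) 3 = \left(-3762\right) 3 = -11286$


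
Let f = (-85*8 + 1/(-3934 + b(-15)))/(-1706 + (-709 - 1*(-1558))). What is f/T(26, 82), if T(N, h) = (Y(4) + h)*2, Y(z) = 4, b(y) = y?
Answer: 2685321/582098396 ≈ 0.0046132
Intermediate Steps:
T(N, h) = 8 + 2*h (T(N, h) = (4 + h)*2 = 8 + 2*h)
f = 2685321/3384293 (f = (-85*8 + 1/(-3934 - 15))/(-1706 + (-709 - 1*(-1558))) = (-680 + 1/(-3949))/(-1706 + (-709 + 1558)) = (-680 - 1/3949)/(-1706 + 849) = -2685321/3949/(-857) = -2685321/3949*(-1/857) = 2685321/3384293 ≈ 0.79347)
f/T(26, 82) = 2685321/(3384293*(8 + 2*82)) = 2685321/(3384293*(8 + 164)) = (2685321/3384293)/172 = (2685321/3384293)*(1/172) = 2685321/582098396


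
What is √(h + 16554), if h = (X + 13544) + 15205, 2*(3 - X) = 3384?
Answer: 3*√4846 ≈ 208.84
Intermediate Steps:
X = -1689 (X = 3 - ½*3384 = 3 - 1692 = -1689)
h = 27060 (h = (-1689 + 13544) + 15205 = 11855 + 15205 = 27060)
√(h + 16554) = √(27060 + 16554) = √43614 = 3*√4846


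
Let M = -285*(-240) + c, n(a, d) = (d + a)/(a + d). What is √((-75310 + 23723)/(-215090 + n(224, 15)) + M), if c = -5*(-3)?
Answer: √3165113254761458/215089 ≈ 261.56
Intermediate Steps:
n(a, d) = 1 (n(a, d) = (a + d)/(a + d) = 1)
c = 15
M = 68415 (M = -285*(-240) + 15 = 68400 + 15 = 68415)
√((-75310 + 23723)/(-215090 + n(224, 15)) + M) = √((-75310 + 23723)/(-215090 + 1) + 68415) = √(-51587/(-215089) + 68415) = √(-51587*(-1/215089) + 68415) = √(51587/215089 + 68415) = √(14715365522/215089) = √3165113254761458/215089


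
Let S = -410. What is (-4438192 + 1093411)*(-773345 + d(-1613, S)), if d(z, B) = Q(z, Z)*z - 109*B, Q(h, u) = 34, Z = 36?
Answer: 2620625879157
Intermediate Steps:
d(z, B) = -109*B + 34*z (d(z, B) = 34*z - 109*B = -109*B + 34*z)
(-4438192 + 1093411)*(-773345 + d(-1613, S)) = (-4438192 + 1093411)*(-773345 + (-109*(-410) + 34*(-1613))) = -3344781*(-773345 + (44690 - 54842)) = -3344781*(-773345 - 10152) = -3344781*(-783497) = 2620625879157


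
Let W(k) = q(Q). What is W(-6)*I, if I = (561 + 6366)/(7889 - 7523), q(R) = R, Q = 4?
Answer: 4618/61 ≈ 75.705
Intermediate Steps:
W(k) = 4
I = 2309/122 (I = 6927/366 = 6927*(1/366) = 2309/122 ≈ 18.926)
W(-6)*I = 4*(2309/122) = 4618/61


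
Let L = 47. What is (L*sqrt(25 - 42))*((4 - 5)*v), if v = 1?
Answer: -47*I*sqrt(17) ≈ -193.79*I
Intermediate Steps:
(L*sqrt(25 - 42))*((4 - 5)*v) = (47*sqrt(25 - 42))*((4 - 5)*1) = (47*sqrt(-17))*(-1*1) = (47*(I*sqrt(17)))*(-1) = (47*I*sqrt(17))*(-1) = -47*I*sqrt(17)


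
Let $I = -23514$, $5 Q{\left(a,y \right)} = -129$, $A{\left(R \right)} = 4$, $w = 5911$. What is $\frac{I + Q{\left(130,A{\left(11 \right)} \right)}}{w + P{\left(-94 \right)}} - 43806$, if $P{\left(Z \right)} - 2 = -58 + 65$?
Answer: $- \frac{1296775299}{29600} \approx -43810.0$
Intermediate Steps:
$Q{\left(a,y \right)} = - \frac{129}{5}$ ($Q{\left(a,y \right)} = \frac{1}{5} \left(-129\right) = - \frac{129}{5}$)
$P{\left(Z \right)} = 9$ ($P{\left(Z \right)} = 2 + \left(-58 + 65\right) = 2 + 7 = 9$)
$\frac{I + Q{\left(130,A{\left(11 \right)} \right)}}{w + P{\left(-94 \right)}} - 43806 = \frac{-23514 - \frac{129}{5}}{5911 + 9} - 43806 = - \frac{117699}{5 \cdot 5920} - 43806 = \left(- \frac{117699}{5}\right) \frac{1}{5920} - 43806 = - \frac{117699}{29600} - 43806 = - \frac{1296775299}{29600}$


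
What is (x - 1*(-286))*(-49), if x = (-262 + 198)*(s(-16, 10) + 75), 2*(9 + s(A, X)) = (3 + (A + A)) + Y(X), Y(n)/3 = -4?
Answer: 128674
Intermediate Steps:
Y(n) = -12 (Y(n) = 3*(-4) = -12)
s(A, X) = -27/2 + A (s(A, X) = -9 + ((3 + (A + A)) - 12)/2 = -9 + ((3 + 2*A) - 12)/2 = -9 + (-9 + 2*A)/2 = -9 + (-9/2 + A) = -27/2 + A)
x = -2912 (x = (-262 + 198)*((-27/2 - 16) + 75) = -64*(-59/2 + 75) = -64*91/2 = -2912)
(x - 1*(-286))*(-49) = (-2912 - 1*(-286))*(-49) = (-2912 + 286)*(-49) = -2626*(-49) = 128674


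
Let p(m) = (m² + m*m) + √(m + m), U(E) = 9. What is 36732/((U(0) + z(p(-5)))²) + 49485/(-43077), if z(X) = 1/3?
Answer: 1183495253/2814364 ≈ 420.52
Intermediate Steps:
p(m) = 2*m² + √2*√m (p(m) = (m² + m²) + √(2*m) = 2*m² + √2*√m)
z(X) = ⅓
36732/((U(0) + z(p(-5)))²) + 49485/(-43077) = 36732/((9 + ⅓)²) + 49485/(-43077) = 36732/((28/3)²) + 49485*(-1/43077) = 36732/(784/9) - 16495/14359 = 36732*(9/784) - 16495/14359 = 82647/196 - 16495/14359 = 1183495253/2814364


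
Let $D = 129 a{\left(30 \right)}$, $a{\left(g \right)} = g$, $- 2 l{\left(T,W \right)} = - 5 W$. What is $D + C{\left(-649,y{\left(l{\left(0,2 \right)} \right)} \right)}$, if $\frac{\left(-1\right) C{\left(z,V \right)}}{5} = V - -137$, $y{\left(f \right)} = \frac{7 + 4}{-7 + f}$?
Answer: $\frac{6425}{2} \approx 3212.5$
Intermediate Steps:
$l{\left(T,W \right)} = \frac{5 W}{2}$ ($l{\left(T,W \right)} = - \frac{\left(-5\right) W}{2} = \frac{5 W}{2}$)
$y{\left(f \right)} = \frac{11}{-7 + f}$
$C{\left(z,V \right)} = -685 - 5 V$ ($C{\left(z,V \right)} = - 5 \left(V - -137\right) = - 5 \left(V + 137\right) = - 5 \left(137 + V\right) = -685 - 5 V$)
$D = 3870$ ($D = 129 \cdot 30 = 3870$)
$D + C{\left(-649,y{\left(l{\left(0,2 \right)} \right)} \right)} = 3870 - \left(685 + 5 \frac{11}{-7 + \frac{5}{2} \cdot 2}\right) = 3870 - \left(685 + 5 \frac{11}{-7 + 5}\right) = 3870 - \left(685 + 5 \frac{11}{-2}\right) = 3870 - \left(685 + 5 \cdot 11 \left(- \frac{1}{2}\right)\right) = 3870 - \frac{1315}{2} = \frac{6425}{2}$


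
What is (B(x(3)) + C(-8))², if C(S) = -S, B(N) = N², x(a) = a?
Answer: 289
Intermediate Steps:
(B(x(3)) + C(-8))² = (3² - 1*(-8))² = (9 + 8)² = 17² = 289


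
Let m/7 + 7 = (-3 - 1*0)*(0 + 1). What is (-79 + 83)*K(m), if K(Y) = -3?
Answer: -12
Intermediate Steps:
m = -70 (m = -49 + 7*((-3 - 1*0)*(0 + 1)) = -49 + 7*((-3 + 0)*1) = -49 + 7*(-3*1) = -49 + 7*(-3) = -49 - 21 = -70)
(-79 + 83)*K(m) = (-79 + 83)*(-3) = 4*(-3) = -12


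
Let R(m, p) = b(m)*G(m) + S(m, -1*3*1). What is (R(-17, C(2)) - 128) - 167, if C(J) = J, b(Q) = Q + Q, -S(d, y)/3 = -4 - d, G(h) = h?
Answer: 244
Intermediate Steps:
S(d, y) = 12 + 3*d (S(d, y) = -3*(-4 - d) = 12 + 3*d)
b(Q) = 2*Q
R(m, p) = 12 + 2*m² + 3*m (R(m, p) = (2*m)*m + (12 + 3*m) = 2*m² + (12 + 3*m) = 12 + 2*m² + 3*m)
(R(-17, C(2)) - 128) - 167 = ((12 + 2*(-17)² + 3*(-17)) - 128) - 167 = ((12 + 2*289 - 51) - 128) - 167 = ((12 + 578 - 51) - 128) - 167 = (539 - 128) - 167 = 411 - 167 = 244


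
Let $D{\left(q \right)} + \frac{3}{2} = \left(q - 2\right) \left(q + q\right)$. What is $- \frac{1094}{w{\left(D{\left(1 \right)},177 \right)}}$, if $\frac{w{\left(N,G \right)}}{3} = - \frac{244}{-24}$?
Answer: $- \frac{2188}{61} \approx -35.869$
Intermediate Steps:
$D{\left(q \right)} = - \frac{3}{2} + 2 q \left(-2 + q\right)$ ($D{\left(q \right)} = - \frac{3}{2} + \left(q - 2\right) \left(q + q\right) = - \frac{3}{2} + \left(-2 + q\right) 2 q = - \frac{3}{2} + 2 q \left(-2 + q\right)$)
$w{\left(N,G \right)} = \frac{61}{2}$ ($w{\left(N,G \right)} = 3 \left(- \frac{244}{-24}\right) = 3 \left(\left(-244\right) \left(- \frac{1}{24}\right)\right) = 3 \cdot \frac{61}{6} = \frac{61}{2}$)
$- \frac{1094}{w{\left(D{\left(1 \right)},177 \right)}} = - \frac{1094}{\frac{61}{2}} = \left(-1094\right) \frac{2}{61} = - \frac{2188}{61}$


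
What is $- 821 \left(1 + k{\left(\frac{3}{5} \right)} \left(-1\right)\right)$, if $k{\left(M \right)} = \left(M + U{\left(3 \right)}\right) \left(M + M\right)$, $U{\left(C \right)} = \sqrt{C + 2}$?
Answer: $- \frac{5747}{25} + \frac{4926 \sqrt{5}}{5} \approx 1973.1$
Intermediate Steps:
$U{\left(C \right)} = \sqrt{2 + C}$
$k{\left(M \right)} = 2 M \left(M + \sqrt{5}\right)$ ($k{\left(M \right)} = \left(M + \sqrt{2 + 3}\right) \left(M + M\right) = \left(M + \sqrt{5}\right) 2 M = 2 M \left(M + \sqrt{5}\right)$)
$- 821 \left(1 + k{\left(\frac{3}{5} \right)} \left(-1\right)\right) = - 821 \left(1 + 2 \cdot \frac{3}{5} \left(\frac{3}{5} + \sqrt{5}\right) \left(-1\right)\right) = - 821 \left(1 + \left(\frac{18}{25} + \frac{6 \sqrt{5}}{5}\right) \left(-1\right)\right) = - 821 \left(1 - \left(\frac{18}{25} + \frac{6 \sqrt{5}}{5}\right)\right) = - 821 \left(\frac{7}{25} - \frac{6 \sqrt{5}}{5}\right) = - \frac{5747}{25} + \frac{4926 \sqrt{5}}{5}$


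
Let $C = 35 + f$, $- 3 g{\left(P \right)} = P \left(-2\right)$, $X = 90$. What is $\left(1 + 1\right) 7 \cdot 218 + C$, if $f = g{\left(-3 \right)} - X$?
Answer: $2995$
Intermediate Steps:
$g{\left(P \right)} = \frac{2 P}{3}$ ($g{\left(P \right)} = - \frac{P \left(-2\right)}{3} = - \frac{\left(-2\right) P}{3} = \frac{2 P}{3}$)
$f = -92$ ($f = \frac{2}{3} \left(-3\right) - 90 = -2 - 90 = -92$)
$C = -57$ ($C = 35 - 92 = -57$)
$\left(1 + 1\right) 7 \cdot 218 + C = \left(1 + 1\right) 7 \cdot 218 - 57 = 2 \cdot 7 \cdot 218 - 57 = 14 \cdot 218 - 57 = 3052 - 57 = 2995$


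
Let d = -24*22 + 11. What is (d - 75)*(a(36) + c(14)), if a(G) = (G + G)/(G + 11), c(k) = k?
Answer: -432160/47 ≈ -9194.9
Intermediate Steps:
d = -517 (d = -528 + 11 = -517)
a(G) = 2*G/(11 + G) (a(G) = (2*G)/(11 + G) = 2*G/(11 + G))
(d - 75)*(a(36) + c(14)) = (-517 - 75)*(2*36/(11 + 36) + 14) = -592*(2*36/47 + 14) = -592*(2*36*(1/47) + 14) = -592*(72/47 + 14) = -592*730/47 = -432160/47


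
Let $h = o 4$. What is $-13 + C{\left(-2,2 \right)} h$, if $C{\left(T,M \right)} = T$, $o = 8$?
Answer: $-77$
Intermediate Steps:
$h = 32$ ($h = 8 \cdot 4 = 32$)
$-13 + C{\left(-2,2 \right)} h = -13 - 64 = -77$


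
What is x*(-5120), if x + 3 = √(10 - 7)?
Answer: 15360 - 5120*√3 ≈ 6491.9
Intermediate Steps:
x = -3 + √3 (x = -3 + √(10 - 7) = -3 + √3 ≈ -1.2680)
x*(-5120) = (-3 + √3)*(-5120) = 15360 - 5120*√3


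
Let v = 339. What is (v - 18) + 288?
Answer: 609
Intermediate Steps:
(v - 18) + 288 = (339 - 18) + 288 = 321 + 288 = 609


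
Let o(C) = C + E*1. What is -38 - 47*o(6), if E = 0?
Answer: -320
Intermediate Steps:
o(C) = C (o(C) = C + 0*1 = C + 0 = C)
-38 - 47*o(6) = -38 - 47*6 = -38 - 282 = -320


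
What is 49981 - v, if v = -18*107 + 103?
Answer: 51804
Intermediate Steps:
v = -1823 (v = -1926 + 103 = -1823)
49981 - v = 49981 - 1*(-1823) = 49981 + 1823 = 51804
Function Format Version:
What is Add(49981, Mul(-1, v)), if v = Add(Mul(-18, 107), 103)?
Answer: 51804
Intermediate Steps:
v = -1823 (v = Add(-1926, 103) = -1823)
Add(49981, Mul(-1, v)) = Add(49981, Mul(-1, -1823)) = Add(49981, 1823) = 51804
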